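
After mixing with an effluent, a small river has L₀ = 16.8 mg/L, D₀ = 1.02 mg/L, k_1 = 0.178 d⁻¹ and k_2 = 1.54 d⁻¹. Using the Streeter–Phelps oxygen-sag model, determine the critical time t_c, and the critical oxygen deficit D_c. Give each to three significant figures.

t_c ≈ 1.13 d; D_c ≈ 1.59 mg/L

At the critical point dD/dt = 0, so k_1 L₀ e^(−k_1 t) = k_2 D. Substituting D(t) from the Streeter–Phelps equation and solving for t gives
t_c = ln[(k_2/k_1)(1 − D₀(k_2−k_1)/(k_1 L₀))] / (k_2−k_1).
Here k_2−k_1 = 1.362 d⁻¹ and 1 − D₀(k_2−k_1)/(k_1 L₀) = 1 − 1.02×1.362/(0.178×16.8) = 0.5354, so
t_c = ln(8.652 × 0.5354) / 1.362 = 1.533 / 1.362 = 1.126 d.
L(t_c) = L₀ e^(−k_1 t_c) = 16.8 × 0.8184 = 13.75 mg/L, and at the critical point k_2 D_c = k_1 L, so D_c = (0.178/1.54) × 13.75 = 1.589 mg/L.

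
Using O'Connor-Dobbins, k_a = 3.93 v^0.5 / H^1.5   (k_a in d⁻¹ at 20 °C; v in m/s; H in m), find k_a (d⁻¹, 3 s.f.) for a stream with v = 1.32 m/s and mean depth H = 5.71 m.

k_a = 3.93 × 1.32^0.5 / 5.71^1.5 = 3.93 × 1.149 / 13.64 = 0.3309 d⁻¹.

k_a ≈ 0.331 d⁻¹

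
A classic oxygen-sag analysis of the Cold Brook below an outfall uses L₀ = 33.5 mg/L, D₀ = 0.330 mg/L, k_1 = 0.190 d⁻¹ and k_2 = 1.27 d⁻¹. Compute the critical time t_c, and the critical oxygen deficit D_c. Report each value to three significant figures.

With k_2/k_1 = 6.684 and 1 − D₀(k_2−k_1)/(k_1 L₀) = 0.9440,
t_c = ln(6.684 × 0.9440) / (1.27 − 0.190) = ln(6.310) / 1.080 = 1.842/1.080 = 1.706 d.
L(t_c) = L₀ e^(−k_1 t_c) = 33.5 × 0.7232 = 24.23 mg/L, and at the critical point k_2 D_c = k_1 L, so D_c = (0.190/1.27) × 24.23 = 3.625 mg/L.

t_c ≈ 1.71 d; D_c ≈ 3.62 mg/L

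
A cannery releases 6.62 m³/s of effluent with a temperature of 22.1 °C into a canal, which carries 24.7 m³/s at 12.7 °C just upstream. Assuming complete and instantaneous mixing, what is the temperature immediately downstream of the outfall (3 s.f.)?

14.7 °C

Flow-weighted mixing: C = (Q_r C_r + Q_w C_w)/(Q_r + Q_w)
= (24.7×12.7 + 6.62×22.1)/(24.7 + 6.62) = 460.0/31.32 = 14.69 °C.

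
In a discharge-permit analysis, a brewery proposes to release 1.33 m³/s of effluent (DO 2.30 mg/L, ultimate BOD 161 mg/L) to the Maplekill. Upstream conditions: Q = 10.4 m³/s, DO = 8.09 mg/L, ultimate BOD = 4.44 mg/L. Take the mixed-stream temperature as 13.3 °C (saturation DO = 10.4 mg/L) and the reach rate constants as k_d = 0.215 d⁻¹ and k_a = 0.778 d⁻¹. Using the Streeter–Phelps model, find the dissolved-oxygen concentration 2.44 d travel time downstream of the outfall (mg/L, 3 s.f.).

Mixed DO = (10.4×8.09 + 1.33×2.30)/(10.4+1.33) = 87.19/11.73 = 7.434 mg/L.
Mixed L₀ = (10.4×4.44 + 1.33×161)/(11.73) = 260.3/11.73 = 22.19 mg/L.
Initial deficit D₀ = C_s − DO₀ = 10.4 − 7.434 = 2.966 mg/L.
D(2.44) = [0.215×22.19/(0.778−0.215)](e^(−0.215×2.44) − e^(−0.778×2.44)) + 2.966 e^(−0.778×2.44)
= 8.475 × (0.5918 − 0.1498) + 2.966 × 0.1498 = 4.190 mg/L.
DO = 10.4 − 4.190 = 6.210 mg/L.

DO ≈ 6.21 mg/L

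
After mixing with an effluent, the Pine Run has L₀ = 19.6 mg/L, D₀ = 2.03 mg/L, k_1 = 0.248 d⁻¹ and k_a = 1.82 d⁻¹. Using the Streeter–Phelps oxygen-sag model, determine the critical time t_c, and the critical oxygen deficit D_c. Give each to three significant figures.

With k_a/k_1 = 7.339 and 1 − D₀(k_a−k_1)/(k_1 L₀) = 0.3435,
t_c = ln(7.339 × 0.3435) / (1.82 − 0.248) = ln(2.521) / 1.572 = 0.9246/1.572 = 0.5881 d.
L(t_c) = L₀ e^(−k_1 t_c) = 19.6 × 0.8643 = 16.94 mg/L, and at the critical point k_a D_c = k_1 L, so D_c = (0.248/1.82) × 16.94 = 2.308 mg/L.

t_c ≈ 0.588 d; D_c ≈ 2.31 mg/L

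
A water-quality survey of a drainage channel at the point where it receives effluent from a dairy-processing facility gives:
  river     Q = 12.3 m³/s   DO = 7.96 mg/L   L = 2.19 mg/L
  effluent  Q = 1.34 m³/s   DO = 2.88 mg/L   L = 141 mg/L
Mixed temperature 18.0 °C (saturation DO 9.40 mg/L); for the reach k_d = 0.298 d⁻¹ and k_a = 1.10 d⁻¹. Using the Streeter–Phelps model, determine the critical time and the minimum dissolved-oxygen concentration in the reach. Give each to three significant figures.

Mixed DO = (12.3×7.96 + 1.34×2.88)/(12.3+1.34) = 101.8/13.64 = 7.461 mg/L.
Mixed L₀ = (12.3×2.19 + 1.34×141)/(13.64) = 215.9/13.64 = 15.83 mg/L.
Initial deficit D₀ = C_s − DO₀ = 9.40 − 7.461 = 1.939 mg/L.
t_c = (1/0.8020) ln[(1.10/0.298)(1 − 1.939×0.8020/(0.298×15.83))] = 1.247 × ln(2.474) = 1.130 d.
D_c = (0.298/1.10) × 15.83 × e^(−0.298×1.130) = 0.2709 × 15.83 × 0.7142 = 3.062 mg/L.
Minimum DO = 9.40 − 3.062 = 6.338 mg/L.

t_c ≈ 1.13 d; minimum DO ≈ 6.34 mg/L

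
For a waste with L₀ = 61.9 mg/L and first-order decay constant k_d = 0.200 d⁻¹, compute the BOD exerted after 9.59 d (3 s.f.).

y_t = L₀(1 − e^(−k_d t)) = 61.9 × (1 − e^(−0.200×9.59))
= 61.9 × (1 − 0.1469) = 61.9 × 0.8531 = 52.81 mg/L.

y ≈ 52.8 mg/L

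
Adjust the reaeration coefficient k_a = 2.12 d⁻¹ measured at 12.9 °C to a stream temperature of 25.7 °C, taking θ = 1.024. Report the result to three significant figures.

k_a(T₂) = k_a(T₁) · θ^(T₂−T₁) = 2.12 × 1.024^(25.7−12.9)
= 2.12 × 1.024^12.8 = 2.12 × 1.355 = 2.872 d⁻¹.

k_a ≈ 2.87 d⁻¹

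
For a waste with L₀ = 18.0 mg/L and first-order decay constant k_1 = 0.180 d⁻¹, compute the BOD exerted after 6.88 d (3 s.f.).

y ≈ 12.8 mg/L

y_t = L₀(1 − e^(−k_1 t)) = 18.0 × (1 − e^(−0.180×6.88))
= 18.0 × (1 − 0.2898) = 18.0 × 0.7102 = 12.78 mg/L.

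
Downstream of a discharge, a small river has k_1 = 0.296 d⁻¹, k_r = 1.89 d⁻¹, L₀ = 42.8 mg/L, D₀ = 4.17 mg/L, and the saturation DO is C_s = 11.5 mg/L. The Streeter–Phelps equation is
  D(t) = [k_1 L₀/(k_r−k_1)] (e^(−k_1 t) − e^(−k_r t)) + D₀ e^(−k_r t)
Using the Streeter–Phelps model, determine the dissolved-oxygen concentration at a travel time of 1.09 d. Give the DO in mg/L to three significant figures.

k_1 L₀/(k_r−k_1) = 0.296×42.8/(1.89−0.296) = 12.67/1.594 = 7.948 mg/L.
e^(−k_1 t) = e^(−0.296×1.090) = 0.7242; e^(−k_r t) = e^(−1.89×1.090) = 0.1274.
D = 7.948 × (0.7242 − 0.1274) + 4.17 × 0.1274 = 4.743 + 0.5314 = 5.275 mg/L.
DO = C_s − D = 11.5 − 5.275 = 6.225 mg/L.

DO ≈ 6.23 mg/L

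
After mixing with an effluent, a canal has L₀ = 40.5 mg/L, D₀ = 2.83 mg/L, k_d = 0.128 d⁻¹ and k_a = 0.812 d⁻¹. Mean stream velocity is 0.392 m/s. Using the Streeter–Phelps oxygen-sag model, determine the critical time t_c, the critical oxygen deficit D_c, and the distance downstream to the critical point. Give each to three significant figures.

t_c ≈ 2.02 d; D_c ≈ 4.93 mg/L; x_c ≈ 68.3 km

At the critical point dD/dt = 0, so k_d L₀ e^(−k_d t) = k_a D. Substituting D(t) from the Streeter–Phelps equation and solving for t gives
t_c = ln[(k_a/k_d)(1 − D₀(k_a−k_d)/(k_d L₀))] / (k_a−k_d).
Here k_a−k_d = 0.6840 d⁻¹ and 1 − D₀(k_a−k_d)/(k_d L₀) = 1 − 2.83×0.6840/(0.128×40.5) = 0.6266, so
t_c = ln(6.344 × 0.6266) / 0.6840 = 1.380 / 0.6840 = 2.018 d.
D_c = (k_d/k_a) L₀ e^(−k_d t_c) = (0.128/0.812) × 40.5 × e^(−0.128×2.018) = 0.1576 × 40.5 × 0.7724 = 4.931 mg/L.
x_c = v t_c = 0.392 m/s × 2.018 d × 86400 s/d = 68330 m ≈ 68.3 km.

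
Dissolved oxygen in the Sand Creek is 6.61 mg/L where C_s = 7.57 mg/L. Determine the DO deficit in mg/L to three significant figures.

D ≈ 0.960 mg/L

D = C_s − C = 7.57 − 6.61 = 0.960 mg/L.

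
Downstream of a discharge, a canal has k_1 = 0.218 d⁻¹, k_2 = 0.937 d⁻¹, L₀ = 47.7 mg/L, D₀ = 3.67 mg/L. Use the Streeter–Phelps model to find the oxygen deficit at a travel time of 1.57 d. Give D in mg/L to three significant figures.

k_1 L₀/(k_2−k_1) = 0.218×47.7/(0.937−0.218) = 10.40/0.7190 = 14.46 mg/L.
e^(−k_1 t) = e^(−0.218×1.570) = 0.7102; e^(−k_2 t) = e^(−0.937×1.570) = 0.2297.
D = 14.46 × (0.7102 − 0.2297) + 3.67 × 0.2297 = 6.949 + 0.8429 = 7.792 mg/L.

D ≈ 7.79 mg/L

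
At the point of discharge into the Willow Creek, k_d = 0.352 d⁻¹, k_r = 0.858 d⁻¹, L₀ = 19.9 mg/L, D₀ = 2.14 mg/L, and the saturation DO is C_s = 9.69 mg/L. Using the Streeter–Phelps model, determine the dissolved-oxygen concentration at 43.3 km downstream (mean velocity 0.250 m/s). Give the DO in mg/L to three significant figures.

DO ≈ 4.95 mg/L

Travel time t = x/v = 43.3 km / (0.250 m/s) = 43300 m / 0.250 m/s = 173200 s = 2.005 d.
k_d L₀/(k_r−k_d) = 0.352×19.9/(0.858−0.352) = 7.005/0.5060 = 13.84 mg/L.
e^(−k_d t) = e^(−0.352×2.005) = 0.4938; e^(−k_r t) = e^(−0.858×2.005) = 0.1791.
D = 13.84 × (0.4938 − 0.1791) + 2.14 × 0.1791 = 4.357 + 0.3832 = 4.740 mg/L.
DO = C_s − D = 9.69 − 4.740 = 4.950 mg/L.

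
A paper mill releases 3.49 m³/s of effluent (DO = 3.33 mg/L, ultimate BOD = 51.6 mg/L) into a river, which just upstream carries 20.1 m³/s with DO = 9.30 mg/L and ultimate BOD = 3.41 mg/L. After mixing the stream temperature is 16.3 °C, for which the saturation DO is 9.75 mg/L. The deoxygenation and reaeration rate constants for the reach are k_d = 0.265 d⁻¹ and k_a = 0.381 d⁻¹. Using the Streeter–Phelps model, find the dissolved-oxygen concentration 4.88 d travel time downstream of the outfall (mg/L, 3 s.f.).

Mixed DO = (20.1×9.30 + 3.49×3.33)/(20.1+3.49) = 198.6/23.59 = 8.417 mg/L.
Mixed L₀ = (20.1×3.41 + 3.49×51.6)/(23.59) = 248.6/23.59 = 10.54 mg/L.
Initial deficit D₀ = C_s − DO₀ = 9.75 − 8.417 = 1.333 mg/L.
D(4.88) = [0.265×10.54/(0.381−0.265)](e^(−0.265×4.88) − e^(−0.381×4.88)) + 1.333 e^(−0.381×4.88)
= 24.08 × (0.2744 − 0.1558) + 1.333 × 0.1558 = 3.063 mg/L.
DO = 9.75 − 3.063 = 6.687 mg/L.

DO ≈ 6.69 mg/L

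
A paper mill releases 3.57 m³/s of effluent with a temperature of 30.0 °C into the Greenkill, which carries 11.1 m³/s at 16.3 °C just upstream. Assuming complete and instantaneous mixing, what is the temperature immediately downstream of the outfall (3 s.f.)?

19.6 °C

Flow-weighted mixing: C = (Q_r C_r + Q_w C_w)/(Q_r + Q_w)
= (11.1×16.3 + 3.57×30.0)/(11.1 + 3.57) = 288.0/14.67 = 19.63 °C.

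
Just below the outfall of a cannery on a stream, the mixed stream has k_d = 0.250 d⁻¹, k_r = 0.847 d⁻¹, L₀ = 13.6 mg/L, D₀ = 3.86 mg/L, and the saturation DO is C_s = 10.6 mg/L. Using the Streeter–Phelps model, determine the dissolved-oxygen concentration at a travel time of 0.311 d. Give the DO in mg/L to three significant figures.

DO ≈ 6.74 mg/L

k_d L₀/(k_r−k_d) = 0.250×13.6/(0.847−0.250) = 3.400/0.5970 = 5.695 mg/L.
e^(−k_d t) = e^(−0.250×0.3110) = 0.9252; e^(−k_r t) = e^(−0.847×0.3110) = 0.7684.
D = 5.695 × (0.9252 − 0.7684) + 3.86 × 0.7684 = 0.8929 + 2.966 = 3.859 mg/L.
DO = C_s − D = 10.6 − 3.859 = 6.741 mg/L.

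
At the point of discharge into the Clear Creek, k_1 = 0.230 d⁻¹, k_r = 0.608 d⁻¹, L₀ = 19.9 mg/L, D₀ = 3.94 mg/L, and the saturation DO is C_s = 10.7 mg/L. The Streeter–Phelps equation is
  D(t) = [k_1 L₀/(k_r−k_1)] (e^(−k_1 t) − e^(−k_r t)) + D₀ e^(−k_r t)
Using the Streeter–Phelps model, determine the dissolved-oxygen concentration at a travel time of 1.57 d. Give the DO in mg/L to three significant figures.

k_1 L₀/(k_r−k_1) = 0.230×19.9/(0.608−0.230) = 4.577/0.3780 = 12.11 mg/L.
e^(−k_1 t) = e^(−0.230×1.570) = 0.6969; e^(−k_r t) = e^(−0.608×1.570) = 0.3850.
D = 12.11 × (0.6969 − 0.3850) + 3.94 × 0.3850 = 3.777 + 1.517 = 5.294 mg/L.
DO = C_s − D = 10.7 − 5.294 = 5.406 mg/L.

DO ≈ 5.41 mg/L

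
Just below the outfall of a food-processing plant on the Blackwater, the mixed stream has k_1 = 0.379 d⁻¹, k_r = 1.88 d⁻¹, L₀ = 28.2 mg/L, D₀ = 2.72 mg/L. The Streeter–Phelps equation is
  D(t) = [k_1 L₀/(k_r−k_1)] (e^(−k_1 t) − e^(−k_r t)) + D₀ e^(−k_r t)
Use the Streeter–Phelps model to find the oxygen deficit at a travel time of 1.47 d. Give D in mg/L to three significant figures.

k_1 L₀/(k_r−k_1) = 0.379×28.2/(1.88−0.379) = 10.69/1.501 = 7.120 mg/L.
e^(−k_1 t) = e^(−0.379×1.470) = 0.5729; e^(−k_r t) = e^(−1.88×1.470) = 0.06306.
D = 7.120 × (0.5729 − 0.06306) + 2.72 × 0.06306 = 3.630 + 0.1715 = 3.801 mg/L.

D ≈ 3.80 mg/L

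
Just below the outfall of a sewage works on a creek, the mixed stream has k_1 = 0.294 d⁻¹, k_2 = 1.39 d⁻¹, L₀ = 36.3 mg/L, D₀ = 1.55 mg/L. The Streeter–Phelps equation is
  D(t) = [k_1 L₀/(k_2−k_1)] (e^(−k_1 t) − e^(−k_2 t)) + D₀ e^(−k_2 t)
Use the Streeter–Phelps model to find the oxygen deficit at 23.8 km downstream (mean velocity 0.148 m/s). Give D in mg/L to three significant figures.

Travel time t = x/v = 23.8 km / (0.148 m/s) = 23800 m / 0.148 m/s = 160800 s = 1.861 d.
k_1 L₀/(k_2−k_1) = 0.294×36.3/(1.39−0.294) = 10.67/1.096 = 9.737 mg/L.
e^(−k_1 t) = e^(−0.294×1.861) = 0.5786; e^(−k_2 t) = e^(−1.39×1.861) = 0.07524.
D = 9.737 × (0.5786 − 0.07524) + 1.55 × 0.07524 = 4.901 + 0.1166 = 5.018 mg/L.

D ≈ 5.02 mg/L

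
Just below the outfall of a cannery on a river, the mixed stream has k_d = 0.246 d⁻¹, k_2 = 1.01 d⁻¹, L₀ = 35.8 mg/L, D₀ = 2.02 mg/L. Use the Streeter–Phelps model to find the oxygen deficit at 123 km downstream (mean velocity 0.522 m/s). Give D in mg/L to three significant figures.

Travel time t = x/v = 123 km / (0.522 m/s) = 123000 m / 0.522 m/s = 235600 s = 2.727 d.
k_d L₀/(k_2−k_d) = 0.246×35.8/(1.01−0.246) = 8.807/0.7640 = 11.53 mg/L.
e^(−k_d t) = e^(−0.246×2.727) = 0.5112; e^(−k_2 t) = e^(−1.01×2.727) = 0.06364.
D = 11.53 × (0.5112 − 0.06364) + 2.02 × 0.06364 = 5.160 + 0.1286 = 5.288 mg/L.

D ≈ 5.29 mg/L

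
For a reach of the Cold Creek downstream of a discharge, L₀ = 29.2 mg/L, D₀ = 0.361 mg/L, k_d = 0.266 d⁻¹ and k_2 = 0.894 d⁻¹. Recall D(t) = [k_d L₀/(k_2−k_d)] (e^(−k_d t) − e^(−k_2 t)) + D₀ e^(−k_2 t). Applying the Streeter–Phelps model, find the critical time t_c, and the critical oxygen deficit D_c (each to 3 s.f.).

t_c ≈ 1.88 d; D_c ≈ 5.26 mg/L

At the critical point dD/dt = 0, so k_d L₀ e^(−k_d t) = k_2 D. Substituting D(t) from the Streeter–Phelps equation and solving for t gives
t_c = ln[(k_2/k_d)(1 − D₀(k_2−k_d)/(k_d L₀))] / (k_2−k_d).
Here k_2−k_d = 0.6280 d⁻¹ and 1 − D₀(k_2−k_d)/(k_d L₀) = 1 − 0.361×0.6280/(0.266×29.2) = 0.9708, so
t_c = ln(3.361 × 0.9708) / 0.6280 = 1.183 / 0.6280 = 1.883 d.
D_c = (k_d/k_2) L₀ e^(−k_d t_c) = (0.266/0.894) × 29.2 × e^(−0.266×1.883) = 0.2975 × 29.2 × 0.6060 = 5.265 mg/L.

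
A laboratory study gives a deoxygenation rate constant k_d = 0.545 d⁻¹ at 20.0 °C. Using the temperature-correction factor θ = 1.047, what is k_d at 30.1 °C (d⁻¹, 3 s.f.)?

k_d ≈ 0.867 d⁻¹

k_d(T₂) = k_d(T₁) · θ^(T₂−T₁) = 0.545 × 1.047^(30.1−20.0)
= 0.545 × 1.047^10.1 = 0.545 × 1.590 = 0.8667 d⁻¹.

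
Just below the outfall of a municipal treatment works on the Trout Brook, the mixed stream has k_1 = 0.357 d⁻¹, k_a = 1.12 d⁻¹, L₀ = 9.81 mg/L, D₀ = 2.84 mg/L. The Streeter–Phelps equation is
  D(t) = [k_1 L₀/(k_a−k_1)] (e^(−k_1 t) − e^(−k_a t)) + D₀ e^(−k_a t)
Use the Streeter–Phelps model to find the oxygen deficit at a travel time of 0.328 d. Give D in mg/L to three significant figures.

D ≈ 2.87 mg/L

k_1 L₀/(k_a−k_1) = 0.357×9.81/(1.12−0.357) = 3.502/0.7630 = 4.590 mg/L.
e^(−k_1 t) = e^(−0.357×0.3280) = 0.8895; e^(−k_a t) = e^(−1.12×0.3280) = 0.6926.
D = 4.590 × (0.8895 − 0.6926) + 2.84 × 0.6926 = 0.9040 + 1.967 = 2.871 mg/L.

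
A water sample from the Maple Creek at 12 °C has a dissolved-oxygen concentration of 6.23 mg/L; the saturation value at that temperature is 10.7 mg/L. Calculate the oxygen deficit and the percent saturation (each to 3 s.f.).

D ≈ 4.47 mg/L; 58.2 % saturation

D = C_s − C = 10.7 − 6.23 = 4.47 mg/L.
% saturation = 6.23/10.7 × 100 = 58.2 %.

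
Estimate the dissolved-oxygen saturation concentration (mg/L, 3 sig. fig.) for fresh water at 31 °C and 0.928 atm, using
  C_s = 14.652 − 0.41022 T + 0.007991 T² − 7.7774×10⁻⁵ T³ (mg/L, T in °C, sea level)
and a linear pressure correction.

C_s ≈ 6.77 mg/L

At sea level: C_s = 14.652 − 0.41022×31 + 0.007991×31² − 7.7774×10⁻⁵×31³ = 7.298 mg/L.
Pressure correction: C_s' = 7.298 × 0.928 = 6.772 mg/L.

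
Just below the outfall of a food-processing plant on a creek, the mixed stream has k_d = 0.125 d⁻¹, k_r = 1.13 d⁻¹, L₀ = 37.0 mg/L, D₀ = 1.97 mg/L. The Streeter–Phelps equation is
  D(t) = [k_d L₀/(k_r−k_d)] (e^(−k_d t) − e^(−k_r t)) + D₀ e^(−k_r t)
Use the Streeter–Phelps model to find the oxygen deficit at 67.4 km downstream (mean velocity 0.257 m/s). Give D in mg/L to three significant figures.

D ≈ 3.06 mg/L

Travel time t = x/v = 67.4 km / (0.257 m/s) = 67400 m / 0.257 m/s = 262300 s = 3.035 d.
k_d L₀/(k_r−k_d) = 0.125×37.0/(1.13−0.125) = 4.625/1.005 = 4.602 mg/L.
e^(−k_d t) = e^(−0.125×3.035) = 0.6843; e^(−k_r t) = e^(−1.13×3.035) = 0.03239.
D = 4.602 × (0.6843 − 0.03239) + 1.97 × 0.03239 = 3.000 + 0.06380 = 3.064 mg/L.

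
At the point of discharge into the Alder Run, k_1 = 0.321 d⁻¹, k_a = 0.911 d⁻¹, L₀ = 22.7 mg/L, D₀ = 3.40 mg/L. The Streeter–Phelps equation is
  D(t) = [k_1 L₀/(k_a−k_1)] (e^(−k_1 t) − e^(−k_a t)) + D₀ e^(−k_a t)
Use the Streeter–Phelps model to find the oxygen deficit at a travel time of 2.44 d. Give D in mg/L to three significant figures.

D ≈ 4.67 mg/L

k_1 L₀/(k_a−k_1) = 0.321×22.7/(0.911−0.321) = 7.287/0.5900 = 12.35 mg/L.
e^(−k_1 t) = e^(−0.321×2.440) = 0.4569; e^(−k_a t) = e^(−0.911×2.440) = 0.1083.
D = 12.35 × (0.4569 − 0.1083) + 3.40 × 0.1083 = 4.306 + 0.3682 = 4.674 mg/L.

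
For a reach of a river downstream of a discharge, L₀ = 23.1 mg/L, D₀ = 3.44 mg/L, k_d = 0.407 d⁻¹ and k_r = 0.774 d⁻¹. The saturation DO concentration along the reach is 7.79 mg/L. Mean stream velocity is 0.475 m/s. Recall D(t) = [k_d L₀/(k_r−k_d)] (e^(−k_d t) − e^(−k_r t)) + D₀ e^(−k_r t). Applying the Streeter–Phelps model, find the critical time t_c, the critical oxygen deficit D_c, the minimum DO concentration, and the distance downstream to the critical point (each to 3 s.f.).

At the critical point dD/dt = 0, so k_d L₀ e^(−k_d t) = k_r D. Substituting D(t) from the Streeter–Phelps equation and solving for t gives
t_c = ln[(k_r/k_d)(1 − D₀(k_r−k_d)/(k_d L₀))] / (k_r−k_d).
Here k_r−k_d = 0.3670 d⁻¹ and 1 − D₀(k_r−k_d)/(k_d L₀) = 1 − 3.44×0.3670/(0.407×23.1) = 0.8657, so
t_c = ln(1.902 × 0.8657) / 0.3670 = 0.4986 / 0.3670 = 1.358 d.
L(t_c) = L₀ e^(−k_d t_c) = 23.1 × 0.5753 = 13.29 mg/L, and at the critical point k_r D_c = k_d L, so D_c = (0.407/0.774) × 13.29 = 6.988 mg/L.
Minimum DO = C_s − D_c = 7.79 − 6.988 = 0.8022 mg/L.
x_c = v t_c = 0.475 m/s × 1.358 d × 86400 s/d = 55750 m ≈ 55.8 km.

t_c ≈ 1.36 d; D_c ≈ 6.99 mg/L; min DO ≈ 0.802 mg/L; x_c ≈ 55.8 km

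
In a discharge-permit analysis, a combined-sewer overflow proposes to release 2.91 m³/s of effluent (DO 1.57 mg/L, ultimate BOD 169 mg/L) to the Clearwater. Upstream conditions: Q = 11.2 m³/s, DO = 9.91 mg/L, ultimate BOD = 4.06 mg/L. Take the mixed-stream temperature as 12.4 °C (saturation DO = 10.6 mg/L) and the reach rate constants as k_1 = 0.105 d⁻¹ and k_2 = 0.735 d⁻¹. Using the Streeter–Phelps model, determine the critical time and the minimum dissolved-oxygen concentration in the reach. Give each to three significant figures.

t_c ≈ 2.33 d; minimum DO ≈ 6.34 mg/L

Mixed DO = (11.2×9.91 + 2.91×1.57)/(11.2+2.91) = 115.6/14.11 = 8.190 mg/L.
Mixed L₀ = (11.2×4.06 + 2.91×169)/(14.11) = 537.3/14.11 = 38.08 mg/L.
Initial deficit D₀ = C_s − DO₀ = 10.6 − 8.190 = 2.410 mg/L.
t_c = (1/0.6300) ln[(0.735/0.105)(1 − 2.410×0.6300/(0.105×38.08))] = 1.587 × ln(4.342) = 2.331 d.
D_c = (0.105/0.735) × 38.08 × e^(−0.105×2.331) = 0.1429 × 38.08 × 0.7829 = 4.259 mg/L.
Minimum DO = 10.6 − 4.259 = 6.341 mg/L.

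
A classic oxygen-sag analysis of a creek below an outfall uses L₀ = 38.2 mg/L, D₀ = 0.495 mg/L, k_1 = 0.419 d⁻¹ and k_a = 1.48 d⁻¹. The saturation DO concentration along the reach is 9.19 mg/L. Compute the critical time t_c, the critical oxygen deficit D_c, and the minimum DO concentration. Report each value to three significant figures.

With k_a/k_1 = 3.532 and 1 − D₀(k_a−k_1)/(k_1 L₀) = 0.9672,
t_c = ln(3.532 × 0.9672) / (1.48 − 0.419) = ln(3.416) / 1.061 = 1.229/1.061 = 1.158 d.
D_c = (k_1/k_a) L₀ e^(−k_1 t_c) = (0.419/1.48) × 38.2 × e^(−0.419×1.158) = 0.2831 × 38.2 × 0.6156 = 6.657 mg/L.
Minimum DO = C_s − D_c = 9.19 − 6.657 = 2.533 mg/L.

t_c ≈ 1.16 d; D_c ≈ 6.66 mg/L; min DO ≈ 2.53 mg/L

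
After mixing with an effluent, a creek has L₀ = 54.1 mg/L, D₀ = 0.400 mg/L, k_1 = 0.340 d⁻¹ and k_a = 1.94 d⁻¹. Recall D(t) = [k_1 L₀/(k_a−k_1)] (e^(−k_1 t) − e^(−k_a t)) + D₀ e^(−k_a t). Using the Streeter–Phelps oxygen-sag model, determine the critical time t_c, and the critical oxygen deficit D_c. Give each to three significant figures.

t_c ≈ 1.07 d; D_c ≈ 6.60 mg/L

t_c = [1/(k_a−k_1)] ln[(k_a/k_1)(1 − D₀(k_a−k_1)/(k_1 L₀))]
= [1/(1.94−0.340)] ln[(1.94/0.340)(1 − 0.400×1.600/(0.340×54.1))]
= (1/1.600) ln[5.706 × 0.9652] = 0.6250 × ln(5.507) = 0.6250 × 1.706 = 1.066 d.
L(t_c) = L₀ e^(−k_1 t_c) = 54.1 × 0.6959 = 37.65 mg/L, and at the critical point k_a D_c = k_1 L, so D_c = (0.340/1.94) × 37.65 = 6.598 mg/L.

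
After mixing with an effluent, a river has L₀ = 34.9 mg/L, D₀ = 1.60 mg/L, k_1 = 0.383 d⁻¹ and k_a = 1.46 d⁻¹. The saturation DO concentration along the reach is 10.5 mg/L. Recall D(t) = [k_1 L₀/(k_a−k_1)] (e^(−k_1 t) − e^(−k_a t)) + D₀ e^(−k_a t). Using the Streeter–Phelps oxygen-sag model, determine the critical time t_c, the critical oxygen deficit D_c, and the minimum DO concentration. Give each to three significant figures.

With k_a/k_1 = 3.812 and 1 − D₀(k_a−k_1)/(k_1 L₀) = 0.8711,
t_c = ln(3.812 × 0.8711) / (1.46 − 0.383) = ln(3.321) / 1.077 = 1.200/1.077 = 1.114 d.
D_c = (k_1/k_a) L₀ e^(−k_1 t_c) = (0.383/1.46) × 34.9 × e^(−0.383×1.114) = 0.2623 × 34.9 × 0.6526 = 5.975 mg/L.
Minimum DO = C_s − D_c = 10.5 − 5.975 = 4.525 mg/L.

t_c ≈ 1.11 d; D_c ≈ 5.97 mg/L; min DO ≈ 4.53 mg/L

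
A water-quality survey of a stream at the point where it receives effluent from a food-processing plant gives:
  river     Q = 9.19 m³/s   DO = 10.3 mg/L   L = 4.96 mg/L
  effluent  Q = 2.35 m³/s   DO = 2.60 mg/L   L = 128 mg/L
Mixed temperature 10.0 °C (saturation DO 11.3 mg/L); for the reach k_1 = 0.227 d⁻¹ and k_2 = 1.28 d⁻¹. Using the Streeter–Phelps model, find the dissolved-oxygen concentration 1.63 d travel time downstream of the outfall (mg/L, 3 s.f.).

Mixed DO = (9.19×10.3 + 2.35×2.60)/(9.19+2.35) = 100.8/11.54 = 8.732 mg/L.
Mixed L₀ = (9.19×4.96 + 2.35×128)/(11.54) = 346.4/11.54 = 30.02 mg/L.
Initial deficit D₀ = C_s − DO₀ = 11.3 − 8.732 = 2.568 mg/L.
D(1.63) = [0.227×30.02/(1.28−0.227)](e^(−0.227×1.63) − e^(−1.28×1.63)) + 2.568 e^(−1.28×1.63)
= 6.471 × (0.6907 − 0.1241) + 2.568 × 0.1241 = 3.985 mg/L.
DO = 11.3 − 3.985 = 7.315 mg/L.

DO ≈ 7.31 mg/L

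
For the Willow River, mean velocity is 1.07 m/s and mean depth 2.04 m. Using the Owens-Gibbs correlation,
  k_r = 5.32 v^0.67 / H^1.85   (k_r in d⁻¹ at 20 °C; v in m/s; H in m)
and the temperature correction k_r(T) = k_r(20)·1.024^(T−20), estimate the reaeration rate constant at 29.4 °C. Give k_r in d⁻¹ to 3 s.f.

k_r ≈ 1.86 d⁻¹

k_r(20) = 5.32 × 1.07^0.67 / 2.04^1.85 = 5.32 × 1.046 / 3.740 = 1.489 d⁻¹.
k_r(29.4) = 1.489 × 1.024^(29.4−20) = 1.489 × 1.250 = 1.860 d⁻¹.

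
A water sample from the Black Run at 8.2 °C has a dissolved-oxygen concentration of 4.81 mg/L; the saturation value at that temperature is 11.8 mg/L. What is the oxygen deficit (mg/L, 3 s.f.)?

D ≈ 6.99 mg/L

D = C_s − C = 11.8 − 4.81 = 6.99 mg/L.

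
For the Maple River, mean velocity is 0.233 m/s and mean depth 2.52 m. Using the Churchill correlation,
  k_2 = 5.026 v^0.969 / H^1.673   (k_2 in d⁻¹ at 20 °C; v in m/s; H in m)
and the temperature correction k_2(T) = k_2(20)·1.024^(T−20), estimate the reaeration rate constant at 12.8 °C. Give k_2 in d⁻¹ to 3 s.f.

k_2 ≈ 0.220 d⁻¹

k_2(20) = 5.026 × 0.233^0.969 / 2.52^1.673 = 5.026 × 0.2438 / 4.694 = 0.2610 d⁻¹.
k_2(12.8) = 0.2610 × 1.024^(12.8−20) = 0.2610 × 0.8430 = 0.2200 d⁻¹.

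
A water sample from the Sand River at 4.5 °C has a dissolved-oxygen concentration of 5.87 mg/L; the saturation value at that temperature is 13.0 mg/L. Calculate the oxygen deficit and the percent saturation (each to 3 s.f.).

D ≈ 7.13 mg/L; 45.2 % saturation

D = C_s − C = 13.0 − 5.87 = 7.13 mg/L.
% saturation = 5.87/13.0 × 100 = 45.2 %.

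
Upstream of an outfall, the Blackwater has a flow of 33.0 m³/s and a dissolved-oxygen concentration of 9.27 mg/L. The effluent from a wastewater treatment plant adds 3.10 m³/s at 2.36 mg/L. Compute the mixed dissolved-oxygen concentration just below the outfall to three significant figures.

8.68 mg/L

Flow-weighted mixing: C = (Q_r C_r + Q_w C_w)/(Q_r + Q_w)
= (33.0×9.27 + 3.10×2.36)/(33.0 + 3.10) = 313.2/36.10 = 8.677 mg/L.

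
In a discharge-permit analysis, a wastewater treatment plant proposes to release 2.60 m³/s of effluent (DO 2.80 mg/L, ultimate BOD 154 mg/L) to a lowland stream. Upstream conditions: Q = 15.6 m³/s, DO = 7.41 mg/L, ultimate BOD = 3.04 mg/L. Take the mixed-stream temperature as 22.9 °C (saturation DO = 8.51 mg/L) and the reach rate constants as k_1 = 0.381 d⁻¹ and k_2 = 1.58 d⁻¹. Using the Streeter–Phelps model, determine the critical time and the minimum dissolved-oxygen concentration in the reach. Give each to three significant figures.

t_c ≈ 0.974 d; minimum DO ≈ 4.42 mg/L

Mixed DO = (15.6×7.41 + 2.60×2.80)/(15.6+2.60) = 122.9/18.20 = 6.751 mg/L.
Mixed L₀ = (15.6×3.04 + 2.60×154)/(18.20) = 447.8/18.20 = 24.61 mg/L.
Initial deficit D₀ = C_s − DO₀ = 8.51 − 6.751 = 1.759 mg/L.
t_c = (1/1.199) ln[(1.58/0.381)(1 − 1.759×1.199/(0.381×24.61))] = 0.8340 × ln(3.214) = 0.9738 d.
D_c = (0.381/1.58) × 24.61 × e^(−0.381×0.9738) = 0.2411 × 24.61 × 0.6900 = 4.094 mg/L.
Minimum DO = 8.51 − 4.094 = 4.416 mg/L.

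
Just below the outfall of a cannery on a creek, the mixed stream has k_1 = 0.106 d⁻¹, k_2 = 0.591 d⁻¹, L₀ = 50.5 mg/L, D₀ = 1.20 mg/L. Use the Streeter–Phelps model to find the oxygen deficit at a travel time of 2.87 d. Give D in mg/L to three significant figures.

D ≈ 6.34 mg/L

k_1 L₀/(k_2−k_1) = 0.106×50.5/(0.591−0.106) = 5.353/0.4850 = 11.04 mg/L.
e^(−k_1 t) = e^(−0.106×2.870) = 0.7377; e^(−k_2 t) = e^(−0.591×2.870) = 0.1834.
D = 11.04 × (0.7377 − 0.1834) + 1.20 × 0.1834 = 6.118 + 0.2201 = 6.338 mg/L.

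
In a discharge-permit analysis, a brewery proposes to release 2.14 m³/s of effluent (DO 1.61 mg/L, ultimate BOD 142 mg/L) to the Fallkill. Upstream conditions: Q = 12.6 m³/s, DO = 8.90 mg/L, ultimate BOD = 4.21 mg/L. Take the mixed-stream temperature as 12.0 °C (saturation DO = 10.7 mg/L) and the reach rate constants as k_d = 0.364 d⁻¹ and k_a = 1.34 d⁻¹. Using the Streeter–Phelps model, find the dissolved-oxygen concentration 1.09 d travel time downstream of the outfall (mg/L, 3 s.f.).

DO ≈ 6.06 mg/L

Mixed DO = (12.6×8.90 + 2.14×1.61)/(12.6+2.14) = 115.6/14.74 = 7.842 mg/L.
Mixed L₀ = (12.6×4.21 + 2.14×142)/(14.74) = 356.9/14.74 = 24.21 mg/L.
Initial deficit D₀ = C_s − DO₀ = 10.7 − 7.842 = 2.858 mg/L.
D(1.09) = [0.364×24.21/(1.34−0.364)](e^(−0.364×1.09) − e^(−1.34×1.09)) + 2.858 e^(−1.34×1.09)
= 9.031 × (0.6725 − 0.2321) + 2.858 × 0.2321 = 4.641 mg/L.
DO = 10.7 − 4.641 = 6.059 mg/L.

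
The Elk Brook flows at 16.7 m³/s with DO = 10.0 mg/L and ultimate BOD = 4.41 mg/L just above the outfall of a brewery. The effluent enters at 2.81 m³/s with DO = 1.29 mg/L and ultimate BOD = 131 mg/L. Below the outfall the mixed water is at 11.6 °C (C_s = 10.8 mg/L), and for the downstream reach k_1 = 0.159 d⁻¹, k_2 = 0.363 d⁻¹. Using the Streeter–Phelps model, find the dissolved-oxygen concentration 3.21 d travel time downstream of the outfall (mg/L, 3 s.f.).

Mixed DO = (16.7×10.0 + 2.81×1.29)/(16.7+2.81) = 170.6/19.51 = 8.746 mg/L.
Mixed L₀ = (16.7×4.41 + 2.81×131)/(19.51) = 441.8/19.51 = 22.64 mg/L.
Initial deficit D₀ = C_s − DO₀ = 10.8 − 8.746 = 2.054 mg/L.
D(3.21) = [0.159×22.64/(0.363−0.159)](e^(−0.159×3.21) − e^(−0.363×3.21)) + 2.054 e^(−0.363×3.21)
= 17.65 × (0.6003 − 0.3119) + 2.054 × 0.3119 = 5.731 mg/L.
DO = 10.8 − 5.731 = 5.069 mg/L.

DO ≈ 5.07 mg/L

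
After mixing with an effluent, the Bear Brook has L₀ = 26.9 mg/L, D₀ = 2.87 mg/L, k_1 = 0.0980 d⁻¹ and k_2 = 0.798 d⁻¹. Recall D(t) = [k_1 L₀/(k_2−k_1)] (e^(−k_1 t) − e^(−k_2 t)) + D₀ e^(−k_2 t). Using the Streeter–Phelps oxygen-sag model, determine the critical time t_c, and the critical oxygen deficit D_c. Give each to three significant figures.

t_c = [1/(k_2−k_1)] ln[(k_2/k_1)(1 − D₀(k_2−k_1)/(k_1 L₀))]
= [1/(0.798−0.0980)] ln[(0.798/0.0980)(1 − 2.87×0.7000/(0.0980×26.9))]
= (1/0.7000) ln[8.143 × 0.2379] = 1.429 × ln(1.937) = 1.429 × 0.6613 = 0.9447 d.
D_c = (k_1/k_2) L₀ e^(−k_1 t_c) = (0.0980/0.798) × 26.9 × e^(−0.0980×0.9447) = 0.1228 × 26.9 × 0.9116 = 3.011 mg/L.

t_c ≈ 0.945 d; D_c ≈ 3.01 mg/L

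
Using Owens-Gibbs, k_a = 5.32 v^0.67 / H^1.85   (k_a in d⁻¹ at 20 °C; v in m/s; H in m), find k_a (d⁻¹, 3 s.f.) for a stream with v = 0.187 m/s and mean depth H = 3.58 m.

k_a = 5.32 × 0.187^0.67 / 3.58^1.85 = 5.32 × 0.3252 / 10.58 = 0.1634 d⁻¹.

k_a ≈ 0.163 d⁻¹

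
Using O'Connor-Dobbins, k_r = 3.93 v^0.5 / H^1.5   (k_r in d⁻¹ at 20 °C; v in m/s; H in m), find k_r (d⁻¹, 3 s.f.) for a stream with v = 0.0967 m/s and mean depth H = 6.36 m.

k_r = 3.93 × 0.0967^0.5 / 6.36^1.5 = 3.93 × 0.3110 / 16.04 = 0.07619 d⁻¹.

k_r ≈ 0.0762 d⁻¹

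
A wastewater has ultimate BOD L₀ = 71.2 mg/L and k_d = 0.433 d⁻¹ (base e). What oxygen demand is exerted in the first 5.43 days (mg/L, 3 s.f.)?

y ≈ 64.4 mg/L

y_t = L₀(1 − e^(−k_d t)) = 71.2 × (1 − e^(−0.433×5.43))
= 71.2 × (1 − 0.09526) = 71.2 × 0.9047 = 64.42 mg/L.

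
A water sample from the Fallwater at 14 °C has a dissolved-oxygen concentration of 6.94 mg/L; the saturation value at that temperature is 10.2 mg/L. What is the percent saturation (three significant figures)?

68.0 % saturation

% saturation = C/C_s × 100 = 6.94/10.2 × 100 = 68.0 %.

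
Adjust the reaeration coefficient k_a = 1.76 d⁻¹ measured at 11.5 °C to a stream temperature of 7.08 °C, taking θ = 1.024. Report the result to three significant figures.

k_a ≈ 1.58 d⁻¹

k_a(T₂) = k_a(T₁) · θ^(T₂−T₁) = 1.76 × 1.024^(7.08−11.5)
= 1.76 × 1.024^-4.42 = 1.76 × 0.9005 = 1.585 d⁻¹.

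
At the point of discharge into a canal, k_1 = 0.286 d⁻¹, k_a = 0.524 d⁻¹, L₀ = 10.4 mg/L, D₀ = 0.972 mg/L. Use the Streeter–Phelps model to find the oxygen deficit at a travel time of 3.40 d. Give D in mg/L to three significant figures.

D ≈ 2.79 mg/L

k_1 L₀/(k_a−k_1) = 0.286×10.4/(0.524−0.286) = 2.974/0.2380 = 12.50 mg/L.
e^(−k_1 t) = e^(−0.286×3.400) = 0.3782; e^(−k_a t) = e^(−0.524×3.400) = 0.1684.
D = 12.50 × (0.3782 − 0.1684) + 0.972 × 0.1684 = 2.622 + 0.1637 = 2.786 mg/L.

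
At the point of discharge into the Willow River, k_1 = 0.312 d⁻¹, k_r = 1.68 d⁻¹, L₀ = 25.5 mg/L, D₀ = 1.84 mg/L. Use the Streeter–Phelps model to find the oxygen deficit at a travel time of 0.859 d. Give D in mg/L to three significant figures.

D ≈ 3.51 mg/L

k_1 L₀/(k_r−k_1) = 0.312×25.5/(1.68−0.312) = 7.956/1.368 = 5.816 mg/L.
e^(−k_1 t) = e^(−0.312×0.8590) = 0.7649; e^(−k_r t) = e^(−1.68×0.8590) = 0.2362.
D = 5.816 × (0.7649 − 0.2362) + 1.84 × 0.2362 = 3.075 + 0.4346 = 3.509 mg/L.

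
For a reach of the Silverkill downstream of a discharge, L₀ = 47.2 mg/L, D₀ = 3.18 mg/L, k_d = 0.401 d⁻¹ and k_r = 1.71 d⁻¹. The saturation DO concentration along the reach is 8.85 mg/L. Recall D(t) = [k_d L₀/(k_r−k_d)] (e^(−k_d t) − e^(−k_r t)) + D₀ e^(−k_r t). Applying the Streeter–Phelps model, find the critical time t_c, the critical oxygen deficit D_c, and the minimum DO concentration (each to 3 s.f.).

At the critical point dD/dt = 0, so k_d L₀ e^(−k_d t) = k_r D. Substituting D(t) from the Streeter–Phelps equation and solving for t gives
t_c = ln[(k_r/k_d)(1 − D₀(k_r−k_d)/(k_d L₀))] / (k_r−k_d).
Here k_r−k_d = 1.309 d⁻¹ and 1 − D₀(k_r−k_d)/(k_d L₀) = 1 − 3.18×1.309/(0.401×47.2) = 0.7801, so
t_c = ln(4.264 × 0.7801) / 1.309 = 1.202 / 1.309 = 0.9182 d.
D_c = (k_d/k_r) L₀ e^(−k_d t_c) = (0.401/1.71) × 47.2 × e^(−0.401×0.9182) = 0.2345 × 47.2 × 0.6920 = 7.659 mg/L.
Minimum DO = C_s − D_c = 8.85 − 7.659 = 1.191 mg/L.

t_c ≈ 0.918 d; D_c ≈ 7.66 mg/L; min DO ≈ 1.19 mg/L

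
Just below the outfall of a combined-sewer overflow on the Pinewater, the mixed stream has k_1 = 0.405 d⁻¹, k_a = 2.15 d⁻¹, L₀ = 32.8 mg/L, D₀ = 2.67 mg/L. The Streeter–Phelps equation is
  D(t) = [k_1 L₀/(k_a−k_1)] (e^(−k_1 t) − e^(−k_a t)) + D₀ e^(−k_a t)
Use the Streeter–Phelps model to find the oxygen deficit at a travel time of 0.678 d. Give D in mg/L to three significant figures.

k_1 L₀/(k_a−k_1) = 0.405×32.8/(2.15−0.405) = 13.28/1.745 = 7.613 mg/L.
e^(−k_1 t) = e^(−0.405×0.6780) = 0.7599; e^(−k_a t) = e^(−2.15×0.6780) = 0.2328.
D = 7.613 × (0.7599 − 0.2328) + 2.67 × 0.2328 = 4.013 + 0.6215 = 4.634 mg/L.

D ≈ 4.63 mg/L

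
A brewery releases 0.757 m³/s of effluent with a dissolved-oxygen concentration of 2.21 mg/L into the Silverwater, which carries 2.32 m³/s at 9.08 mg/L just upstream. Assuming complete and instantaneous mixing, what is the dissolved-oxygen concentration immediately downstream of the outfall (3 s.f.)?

7.39 mg/L

Flow-weighted mixing: C = (Q_r C_r + Q_w C_w)/(Q_r + Q_w)
= (2.32×9.08 + 0.757×2.21)/(2.32 + 0.757) = 22.74/3.077 = 7.390 mg/L.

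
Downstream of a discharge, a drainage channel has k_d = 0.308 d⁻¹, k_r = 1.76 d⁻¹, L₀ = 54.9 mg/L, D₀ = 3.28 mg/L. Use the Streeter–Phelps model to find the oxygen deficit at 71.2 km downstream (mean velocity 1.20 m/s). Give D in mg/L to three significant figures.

Travel time t = x/v = 71.2 km / (1.20 m/s) = 71200 m / 1.20 m/s = 59330 s = 0.6867 d.
k_d L₀/(k_r−k_d) = 0.308×54.9/(1.76−0.308) = 16.91/1.452 = 11.65 mg/L.
e^(−k_d t) = e^(−0.308×0.6867) = 0.8094; e^(−k_r t) = e^(−1.76×0.6867) = 0.2986.
D = 11.65 × (0.8094 − 0.2986) + 3.28 × 0.2986 = 5.948 + 0.9794 = 6.927 mg/L.

D ≈ 6.93 mg/L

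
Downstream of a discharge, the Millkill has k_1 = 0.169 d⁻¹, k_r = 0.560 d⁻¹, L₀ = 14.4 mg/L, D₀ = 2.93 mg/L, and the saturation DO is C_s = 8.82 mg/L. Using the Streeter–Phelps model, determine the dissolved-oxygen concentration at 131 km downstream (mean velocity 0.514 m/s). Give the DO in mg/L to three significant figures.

DO ≈ 5.67 mg/L

Travel time t = x/v = 131 km / (0.514 m/s) = 131000 m / 0.514 m/s = 254900 s = 2.950 d.
k_1 L₀/(k_r−k_1) = 0.169×14.4/(0.560−0.169) = 2.434/0.3910 = 6.224 mg/L.
e^(−k_1 t) = e^(−0.169×2.950) = 0.6074; e^(−k_r t) = e^(−0.560×2.950) = 0.1917.
D = 6.224 × (0.6074 − 0.1917) + 2.93 × 0.1917 = 2.588 + 0.5616 = 3.149 mg/L.
DO = C_s − D = 8.82 − 3.149 = 5.671 mg/L.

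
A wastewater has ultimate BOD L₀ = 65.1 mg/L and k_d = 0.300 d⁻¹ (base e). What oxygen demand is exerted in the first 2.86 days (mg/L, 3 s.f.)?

y ≈ 37.5 mg/L

y_t = L₀(1 − e^(−k_d t)) = 65.1 × (1 − e^(−0.300×2.86))
= 65.1 × (1 − 0.4240) = 65.1 × 0.5760 = 37.50 mg/L.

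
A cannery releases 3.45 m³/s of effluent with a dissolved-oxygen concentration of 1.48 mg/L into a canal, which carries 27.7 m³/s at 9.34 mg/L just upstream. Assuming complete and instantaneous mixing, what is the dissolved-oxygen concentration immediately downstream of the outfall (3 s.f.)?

Flow-weighted mixing: C = (Q_r C_r + Q_w C_w)/(Q_r + Q_w)
= (27.7×9.34 + 3.45×1.48)/(27.7 + 3.45) = 263.8/31.15 = 8.469 mg/L.

8.47 mg/L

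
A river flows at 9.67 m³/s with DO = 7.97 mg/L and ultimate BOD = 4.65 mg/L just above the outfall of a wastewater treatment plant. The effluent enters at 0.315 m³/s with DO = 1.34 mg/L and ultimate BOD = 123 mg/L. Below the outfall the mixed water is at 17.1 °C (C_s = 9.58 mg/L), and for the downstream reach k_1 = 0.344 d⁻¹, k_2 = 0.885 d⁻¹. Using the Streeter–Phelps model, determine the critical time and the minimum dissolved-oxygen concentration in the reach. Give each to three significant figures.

t_c ≈ 0.975 d; minimum DO ≈ 7.25 mg/L

Mixed DO = (9.67×7.97 + 0.315×1.34)/(9.67+0.315) = 77.49/9.985 = 7.761 mg/L.
Mixed L₀ = (9.67×4.65 + 0.315×123)/(9.985) = 83.71/9.985 = 8.384 mg/L.
Initial deficit D₀ = C_s − DO₀ = 9.58 − 7.761 = 1.819 mg/L.
t_c = (1/0.5410) ln[(0.885/0.344)(1 − 1.819×0.5410/(0.344×8.384))] = 1.848 × ln(1.695) = 0.9751 d.
D_c = (0.344/0.885) × 8.384 × e^(−0.344×0.9751) = 0.3887 × 8.384 × 0.7150 = 2.330 mg/L.
Minimum DO = 9.58 − 2.330 = 7.250 mg/L.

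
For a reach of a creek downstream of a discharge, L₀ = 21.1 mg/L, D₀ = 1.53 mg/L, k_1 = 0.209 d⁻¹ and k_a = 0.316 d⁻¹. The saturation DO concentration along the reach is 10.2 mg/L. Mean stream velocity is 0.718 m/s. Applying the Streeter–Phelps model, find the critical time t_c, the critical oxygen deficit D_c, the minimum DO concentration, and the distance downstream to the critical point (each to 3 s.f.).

With k_a/k_1 = 1.512 and 1 − D₀(k_a−k_1)/(k_1 L₀) = 0.9629,
t_c = ln(1.512 × 0.9629) / (0.316 − 0.209) = ln(1.456) / 0.1070 = 0.3756/0.1070 = 3.510 d.
D_c = (k_1/k_a) L₀ e^(−k_1 t_c) = (0.209/0.316) × 21.1 × e^(−0.209×3.510) = 0.6614 × 21.1 × 0.4802 = 6.701 mg/L.
Minimum DO = C_s − D_c = 10.2 − 6.701 = 3.499 mg/L.
x_c = v t_c = 0.718 m/s × 3.510 d × 86400 s/d = 217700 m ≈ 218 km.

t_c ≈ 3.51 d; D_c ≈ 6.70 mg/L; min DO ≈ 3.50 mg/L; x_c ≈ 218 km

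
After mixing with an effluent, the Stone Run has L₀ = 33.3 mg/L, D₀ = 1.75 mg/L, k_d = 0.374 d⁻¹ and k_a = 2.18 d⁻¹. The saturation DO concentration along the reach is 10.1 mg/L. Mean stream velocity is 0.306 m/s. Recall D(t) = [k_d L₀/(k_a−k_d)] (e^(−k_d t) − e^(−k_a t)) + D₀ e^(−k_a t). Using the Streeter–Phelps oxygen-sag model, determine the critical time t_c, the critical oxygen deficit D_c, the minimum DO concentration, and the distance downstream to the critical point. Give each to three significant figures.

t_c = [1/(k_a−k_d)] ln[(k_a/k_d)(1 − D₀(k_a−k_d)/(k_d L₀))]
= [1/(2.18−0.374)] ln[(2.18/0.374)(1 − 1.75×1.806/(0.374×33.3))]
= (1/1.806) ln[5.829 × 0.7462] = 0.5537 × ln(4.350) = 0.5537 × 1.470 = 0.8140 d.
D_c = (k_d/k_a) L₀ e^(−k_d t_c) = (0.374/2.18) × 33.3 × e^(−0.374×0.8140) = 0.1716 × 33.3 × 0.7375 = 4.213 mg/L.
Minimum DO = C_s − D_c = 10.1 − 4.213 = 5.887 mg/L.
x_c = v t_c = 0.306 m/s × 0.8140 d × 86400 s/d = 21520 m ≈ 21.5 km.

t_c ≈ 0.814 d; D_c ≈ 4.21 mg/L; min DO ≈ 5.89 mg/L; x_c ≈ 21.5 km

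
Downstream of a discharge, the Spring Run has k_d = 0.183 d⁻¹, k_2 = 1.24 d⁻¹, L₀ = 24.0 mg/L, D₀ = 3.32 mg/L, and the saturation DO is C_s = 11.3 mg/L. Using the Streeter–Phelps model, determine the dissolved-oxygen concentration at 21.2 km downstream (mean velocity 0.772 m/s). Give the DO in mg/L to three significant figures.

DO ≈ 7.94 mg/L

Travel time t = x/v = 21.2 km / (0.772 m/s) = 21200 m / 0.772 m/s = 27460 s = 0.3178 d.
k_d L₀/(k_2−k_d) = 0.183×24.0/(1.24−0.183) = 4.392/1.057 = 4.155 mg/L.
e^(−k_d t) = e^(−0.183×0.3178) = 0.9435; e^(−k_2 t) = e^(−1.24×0.3178) = 0.6743.
D = 4.155 × (0.9435 − 0.6743) + 3.32 × 0.6743 = 1.119 + 2.239 = 3.357 mg/L.
DO = C_s − D = 11.3 − 3.357 = 7.943 mg/L.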